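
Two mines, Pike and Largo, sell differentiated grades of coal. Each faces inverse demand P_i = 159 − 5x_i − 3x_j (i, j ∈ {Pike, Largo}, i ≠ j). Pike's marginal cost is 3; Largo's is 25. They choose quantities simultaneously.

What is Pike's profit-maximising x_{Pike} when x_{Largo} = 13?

Mine Pike's profit: π = x_{Pike}(159 − 5x_{Pike} − 3x_{Largo}) − 3x_{Pike}.
∂π/∂x_{Pike} = 156 − 10x_{Pike} − 3x_{Largo} = 0 ⇒ x_{Pike} = 15.6 − 0.3x_{Largo}.
At x_{Largo} = 13: x_{Pike} = 15.6 − 0.3·13 = 11.7.

11.7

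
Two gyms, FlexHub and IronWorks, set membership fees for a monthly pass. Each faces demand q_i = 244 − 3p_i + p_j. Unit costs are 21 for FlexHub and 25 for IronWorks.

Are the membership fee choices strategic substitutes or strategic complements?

FlexHub's profit: π = (p_{FlexHub} − 21)(244 − 3p_{FlexHub} + p_{IronWorks}).
∂π/∂p_{FlexHub} = 307 − 6p_{FlexHub} + p_{IronWorks} = 0 ⇒ p_{FlexHub} = 307/6 + (1/6)p_{IronWorks}.
The best-response slope dp_{FlexHub}/dp_{IronWorks} = 1/6 > 0: the reaction function is upward-sloping, so the choices are strategic complements.

strategic complements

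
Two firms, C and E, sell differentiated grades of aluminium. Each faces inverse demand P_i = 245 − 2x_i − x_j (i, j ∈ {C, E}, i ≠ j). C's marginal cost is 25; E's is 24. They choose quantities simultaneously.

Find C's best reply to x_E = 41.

Firm C's profit: π = x_C(245 − 2x_C − x_E) − 25x_C.
∂π/∂x_C = 220 − 4x_C − x_E = 0 ⇒ x_C = 55 − 0.25x_E.
At x_E = 41: x_C = 55 − 0.25·41 = 44.75.

44.75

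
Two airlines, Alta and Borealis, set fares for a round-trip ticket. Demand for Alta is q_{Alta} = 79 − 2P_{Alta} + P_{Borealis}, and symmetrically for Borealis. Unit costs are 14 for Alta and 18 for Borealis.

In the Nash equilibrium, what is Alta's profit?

985.68

Alta's profit: π = (P_{Alta} − 14)(79 − 2P_{Alta} + P_{Borealis}).
∂π/∂P_{Alta} = 107 − 4P_{Alta} + P_{Borealis} = 0 ⇒ P_{Alta} = 26.75 + 0.25P_{Borealis}.
Similarly P_{Borealis} = 28.75 + 0.25P_{Alta}.
Substituting the second reaction function into the first: P_{Alta} = 26.75 + 0.25(28.75 + 0.25P_{Alta}), which gives 0.9375P_{Alta} = 33.9375 ⇒ P_{Alta} = 36.2.
Then P_{Borealis} = 28.75 + 0.25·36.2 = 37.8.
q_{Alta} = 79 − 2·36.2 + 37.8 = 44.4.
Profit = (36.2 − 14)·44.4 = 985.68.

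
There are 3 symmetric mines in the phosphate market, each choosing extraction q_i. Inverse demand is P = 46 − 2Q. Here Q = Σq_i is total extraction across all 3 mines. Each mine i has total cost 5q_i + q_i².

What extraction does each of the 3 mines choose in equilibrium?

4.1

A representative mine's profit is π_i = q_i(46 − 2Q) − 5q_i − q_i², with Q = q_i + Σ_{j≠i} q_j.
First-order condition: 41 − 6q_i − 2Σ_{j≠i} q_j = 0.
Imposing symmetry (q_j = q for all j) turns Σ_{j≠i} q_j into 2q, so 41 = 10q and q = 4.1.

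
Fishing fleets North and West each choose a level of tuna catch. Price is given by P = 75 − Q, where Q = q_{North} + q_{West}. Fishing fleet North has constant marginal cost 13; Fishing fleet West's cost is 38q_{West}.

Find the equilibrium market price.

Fishing fleet North's profit: π = q_{North}(75 − (q_{North} + q_{West})) − 13q_{North}.
∂π/∂q_{North} = 62 − 2q_{North} − q_{West} = 0, so q_{North} = 31 − 0.5q_{West}.
By the same steps for West: q_{West} = 18.5 − 0.5q_{North}.
Substituting the second reaction function into the first: q_{North} = 31 − 0.5(18.5 − 0.5q_{North}), which gives 0.75q_{North} = 21.75 ⇒ q_{North} = 29.
Then q_{West} = 18.5 − 0.5·29 = 4.
Equilibrium price: P = 75 − 33 = 42.

42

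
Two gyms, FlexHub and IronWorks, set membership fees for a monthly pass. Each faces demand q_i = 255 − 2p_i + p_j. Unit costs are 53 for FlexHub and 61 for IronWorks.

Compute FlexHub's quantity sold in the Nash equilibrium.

136.8

FlexHub's profit: π = (p_{FlexHub} − 53)(255 − 2p_{FlexHub} + p_{IronWorks}).
∂π/∂p_{FlexHub} = 361 − 4p_{FlexHub} + p_{IronWorks} = 0 ⇒ p_{FlexHub} = 90.25 + 0.25p_{IronWorks}.
Similarly p_{IronWorks} = 94.25 + 0.25p_{FlexHub}.
Plugging p_{IronWorks} into FlexHub's best response: p_{FlexHub} = 90.25 + 0.25(94.25 + 0.25p_{FlexHub}) ⇒ 0.9375p_{FlexHub} = 113.8125, so p_{FlexHub} = 121.4.
Then p_{IronWorks} = 94.25 + 0.25·121.4 = 124.6.
q_{FlexHub} = 255 − 2·121.4 + 124.6 = 136.8.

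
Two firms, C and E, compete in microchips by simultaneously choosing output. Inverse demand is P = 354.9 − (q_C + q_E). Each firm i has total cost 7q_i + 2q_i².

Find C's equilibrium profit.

7410.27

Firm C's profit: π = q_C(354.9 − (q_C + q_E)) − 7q_C − 2q_C².
∂π/∂q_C = 347.9 − 6q_C − q_E = 0, so q_C = 3479/60 − (1/6)q_E.
By symmetry q_E = q_C; substituting into the reaction function, (7/6)q_C = 3479/60 and q_C = 49.7.
Price P = 354.9 − 99.4 = 255.5.
C's profit: (255.5 − 7)·49.7 − 2(49.7)² = 7410.27.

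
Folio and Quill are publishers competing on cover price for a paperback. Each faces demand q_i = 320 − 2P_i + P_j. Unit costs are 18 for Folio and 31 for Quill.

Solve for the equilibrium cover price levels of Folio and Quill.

Folio's profit: π = (P_{Folio} − 18)(320 − 2P_{Folio} + P_{Quill}).
∂π/∂P_{Folio} = 356 − 4P_{Folio} + P_{Quill} = 0 ⇒ P_{Folio} = 89 + 0.25P_{Quill}.
Similarly P_{Quill} = 95.5 + 0.25P_{Folio}.
Substituting the second reaction function into the first: P_{Folio} = 89 + 0.25(95.5 + 0.25P_{Folio}), which gives 0.9375P_{Folio} = 112.875 ⇒ P_{Folio} = 120.4.
Then P_{Quill} = 95.5 + 0.25·120.4 = 125.6.

120.4, 125.6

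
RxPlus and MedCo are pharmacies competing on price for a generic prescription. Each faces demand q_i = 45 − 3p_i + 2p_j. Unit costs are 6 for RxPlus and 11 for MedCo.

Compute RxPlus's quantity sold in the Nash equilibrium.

RxPlus's profit: π = (p_{RxPlus} − 6)(45 − 3p_{RxPlus} + 2p_{MedCo}).
∂π/∂p_{RxPlus} = 63 − 6p_{RxPlus} + 2p_{MedCo} = 0 ⇒ p_{RxPlus} = 10.5 + (1/3)p_{MedCo}.
Similarly p_{MedCo} = 13 + (1/3)p_{RxPlus}.
Plugging p_{MedCo} into RxPlus's best response: p_{RxPlus} = 10.5 + (1/3)(13 + (1/3)p_{RxPlus}) ⇒ (8/9)p_{RxPlus} = 89/6, so p_{RxPlus} = 16.6875.
Then p_{MedCo} = 13 + (1/3)·16.6875 = 18.5625.
q_{RxPlus} = 45 − 3·16.6875 + 2·18.5625 = 32.0625.

32.0625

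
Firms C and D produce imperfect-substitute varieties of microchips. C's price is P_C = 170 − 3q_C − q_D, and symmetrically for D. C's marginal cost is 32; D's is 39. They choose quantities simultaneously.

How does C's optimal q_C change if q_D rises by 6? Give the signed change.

-1

Firm C's profit: π = q_C(170 − 3q_C − q_D) − 32q_C.
∂π/∂q_C = 138 − 6q_C − q_D = 0 ⇒ q_C = 23 − (1/6)q_D.
The reaction-function slope is −1/6, so a 6-unit rise in q_D moves q_C by −1/6 × 6 = −1. C's best response falls — the actions are strategic substitutes.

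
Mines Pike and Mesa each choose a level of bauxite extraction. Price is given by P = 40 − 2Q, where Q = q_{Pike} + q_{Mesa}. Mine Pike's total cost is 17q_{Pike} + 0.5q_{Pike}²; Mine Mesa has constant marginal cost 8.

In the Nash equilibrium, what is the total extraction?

8.875

Mine Pike's profit: π = q_{Pike}(40 − 2(q_{Pike} + q_{Mesa})) − 17q_{Pike} − 0.5q_{Pike}².
∂π/∂q_{Pike} = 23 − 5q_{Pike} − 2q_{Mesa} = 0, so q_{Pike} = 4.6 − 0.4q_{Mesa}.
For Mesa: ∂π/∂q_{Mesa} = 32 − 4q_{Mesa} − 2q_{Pike} = 0 ⇒ q_{Mesa} = 8 − 0.5q_{Pike}.
Plugging q_{Mesa} into Pike's best response: q_{Pike} = 4.6 − 0.4(8 − 0.5q_{Pike}) ⇒ 0.8q_{Pike} = 1.4, so q_{Pike} = 1.75.
Then q_{Mesa} = 8 − 0.5·1.75 = 7.125.
Total extraction: 1.75 + 7.125 = 8.875.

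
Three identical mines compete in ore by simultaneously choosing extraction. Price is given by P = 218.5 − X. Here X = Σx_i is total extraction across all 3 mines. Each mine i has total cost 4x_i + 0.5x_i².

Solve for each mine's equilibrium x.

A representative mine's profit is π_i = x_i(218.5 − X) − 4x_i − 0.5x_i², with X = x_i + Σ_{j≠i} x_j.
First-order condition: 214.5 − 3x_i − Σ_{j≠i} x_j = 0.
With identical mines, set every x_j = x: then 214.5 − 3x − 2x = 0, i.e. x = 214.5/5 = 42.9.

42.9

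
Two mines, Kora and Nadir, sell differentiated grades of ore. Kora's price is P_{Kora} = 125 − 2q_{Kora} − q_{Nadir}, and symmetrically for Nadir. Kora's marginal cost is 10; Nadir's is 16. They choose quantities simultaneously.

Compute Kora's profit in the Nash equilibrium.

Mine Kora's profit: π = q_{Kora}(125 − 2q_{Kora} − q_{Nadir}) − 10q_{Kora}.
∂π/∂q_{Kora} = 115 − 4q_{Kora} − q_{Nadir} = 0 ⇒ q_{Kora} = 28.75 − 0.25q_{Nadir}.
Similarly q_{Nadir} = 27.25 − 0.25q_{Kora}.
Plugging q_{Nadir} into Kora's best response: q_{Kora} = 28.75 − 0.25(27.25 − 0.25q_{Kora}) ⇒ 0.9375q_{Kora} = 21.9375, so q_{Kora} = 23.4.
Then q_{Nadir} = 27.25 − 0.25·23.4 = 21.4.
P_{Kora} = 125 − 2·23.4 − 21.4 = 56.8.
Profit = (56.8 − 10)·23.4 = 1095.12.

1095.12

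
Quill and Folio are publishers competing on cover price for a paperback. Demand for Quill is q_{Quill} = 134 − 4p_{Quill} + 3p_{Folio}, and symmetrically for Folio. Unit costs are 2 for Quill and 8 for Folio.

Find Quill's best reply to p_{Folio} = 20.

25.25

Quill's profit: π = (p_{Quill} − 2)(134 − 4p_{Quill} + 3p_{Folio}).
∂π/∂p_{Quill} = 142 − 8p_{Quill} + 3p_{Folio} = 0 ⇒ p_{Quill} = 17.75 + 0.375p_{Folio}.
At p_{Folio} = 20: p_{Quill} = 17.75 + 0.375·20 = 25.25.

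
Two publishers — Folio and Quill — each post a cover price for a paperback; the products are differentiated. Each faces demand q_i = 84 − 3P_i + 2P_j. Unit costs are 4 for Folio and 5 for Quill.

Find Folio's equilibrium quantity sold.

Folio's profit: π = (P_{Folio} − 4)(84 − 3P_{Folio} + 2P_{Quill}).
∂π/∂P_{Folio} = 96 − 6P_{Folio} + 2P_{Quill} = 0 ⇒ P_{Folio} = 16 + (1/3)P_{Quill}.
Similarly P_{Quill} = 16.5 + (1/3)P_{Folio}.
Substituting the second reaction function into the first: P_{Folio} = 16 + (1/3)(16.5 + (1/3)P_{Folio}), which gives (8/9)P_{Folio} = 21.5 ⇒ P_{Folio} = 24.1875.
Then P_{Quill} = 16.5 + (1/3)·24.1875 = 24.5625.
q_{Folio} = 84 − 3·24.1875 + 2·24.5625 = 60.5625.

60.5625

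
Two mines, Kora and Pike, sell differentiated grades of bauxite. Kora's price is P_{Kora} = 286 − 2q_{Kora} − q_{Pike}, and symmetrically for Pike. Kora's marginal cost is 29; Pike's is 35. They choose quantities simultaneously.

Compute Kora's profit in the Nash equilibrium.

5366.48

Mine Kora's profit: π = q_{Kora}(286 − 2q_{Kora} − q_{Pike}) − 29q_{Kora}.
∂π/∂q_{Kora} = 257 − 4q_{Kora} − q_{Pike} = 0 ⇒ q_{Kora} = 64.25 − 0.25q_{Pike}.
Similarly q_{Pike} = 62.75 − 0.25q_{Kora}.
Solving the two reaction functions simultaneously: (1 − (−0.25)(−0.25))q_{Kora} = 64.25 − 0.25·62.75, so 0.9375q_{Kora} = 48.5625 and q_{Kora} = 51.8.
Then q_{Pike} = 62.75 − 0.25·51.8 = 49.8.
P_{Kora} = 286 − 2·51.8 − 49.8 = 132.6.
Profit = (132.6 − 29)·51.8 = 5366.48.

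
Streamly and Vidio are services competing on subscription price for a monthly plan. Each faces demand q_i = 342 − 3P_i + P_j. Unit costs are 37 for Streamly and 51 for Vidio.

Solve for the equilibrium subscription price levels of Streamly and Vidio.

Streamly's profit: π = (P_{Streamly} − 37)(342 − 3P_{Streamly} + P_{Vidio}).
∂π/∂P_{Streamly} = 453 − 6P_{Streamly} + P_{Vidio} = 0 ⇒ P_{Streamly} = 75.5 + (1/6)P_{Vidio}.
Similarly P_{Vidio} = 82.5 + (1/6)P_{Streamly}.
Substituting the second reaction function into the first: P_{Streamly} = 75.5 + (1/6)(82.5 + (1/6)P_{Streamly}), which gives (35/36)P_{Streamly} = 89.25 ⇒ P_{Streamly} = 91.8.
Then P_{Vidio} = 82.5 + (1/6)·91.8 = 97.8.

91.8, 97.8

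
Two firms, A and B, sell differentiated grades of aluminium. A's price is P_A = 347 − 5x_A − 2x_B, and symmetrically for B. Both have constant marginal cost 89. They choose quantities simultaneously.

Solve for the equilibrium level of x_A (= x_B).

Firm A's profit: π = x_A(347 − 5x_A − 2x_B) − 89x_A.
∂π/∂x_A = 258 − 10x_A − 2x_B = 0 ⇒ x_A = 25.8 − 0.2x_B.
Setting x_A = x_B in the reaction function: x_A = 25.8 − 0.2x_A, so x_A = 25.8 / 1.2 = 21.5.

21.5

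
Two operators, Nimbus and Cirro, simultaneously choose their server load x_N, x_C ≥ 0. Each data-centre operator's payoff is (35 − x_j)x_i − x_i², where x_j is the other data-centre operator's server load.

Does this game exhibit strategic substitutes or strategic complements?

Nimbus's payoff is (35 − x_C)x_N − x_N².
∂π/∂x_N = 35 − x_C − 2x_N = 0, so x_N = 17.5 − 0.5x_C.
The best-response slope dx_N/dx_C = −0.5 < 0: the reaction function is downward-sloping, so the choices are strategic substitutes.

strategic substitutes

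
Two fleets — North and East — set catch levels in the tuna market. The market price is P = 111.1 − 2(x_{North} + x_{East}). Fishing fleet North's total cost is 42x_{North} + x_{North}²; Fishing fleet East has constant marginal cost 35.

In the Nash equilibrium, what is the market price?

Fishing fleet North's profit: π = x_{North}(111.1 − 2(x_{North} + x_{East})) − 42x_{North} − x_{North}².
∂π/∂x_{North} = 69.1 − 6x_{North} − 2x_{East} = 0, so x_{North} = 691/60 − (1/3)x_{East}.
For East: ∂π/∂x_{East} = 76.1 − 4x_{East} − 2x_{North} = 0 ⇒ x_{East} = 19.025 − 0.5x_{North}.
Plugging x_{East} into North's best response: x_{North} = 691/60 − (1/3)(19.025 − 0.5x_{North}) ⇒ (5/6)x_{North} = 5.175, so x_{North} = 6.21.
Then x_{East} = 19.025 − 0.5·6.21 = 15.92.
Equilibrium price: P = 111.1 − 2·22.13 = 66.84.

66.84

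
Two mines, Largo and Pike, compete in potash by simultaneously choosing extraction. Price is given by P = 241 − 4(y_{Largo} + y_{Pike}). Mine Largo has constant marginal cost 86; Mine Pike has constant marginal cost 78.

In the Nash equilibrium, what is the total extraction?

26.5

Mine Largo's profit: π = y_{Largo}(241 − 4(y_{Largo} + y_{Pike})) − 86y_{Largo}.
∂π/∂y_{Largo} = 155 − 8y_{Largo} − 4y_{Pike} = 0, so y_{Largo} = 19.375 − 0.5y_{Pike}.
By the same steps for Pike: y_{Pike} = 20.375 − 0.5y_{Largo}.
Substituting the second reaction function into the first: y_{Largo} = 19.375 − 0.5(20.375 − 0.5y_{Largo}), which gives 0.75y_{Largo} = 9.1875 ⇒ y_{Largo} = 12.25.
Then y_{Pike} = 20.375 − 0.5·12.25 = 14.25.
Total extraction: 12.25 + 14.25 = 26.5.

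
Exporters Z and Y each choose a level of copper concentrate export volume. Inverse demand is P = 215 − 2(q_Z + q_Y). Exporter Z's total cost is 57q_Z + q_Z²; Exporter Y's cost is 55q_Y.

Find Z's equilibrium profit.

Exporter Z's profit: π = q_Z(215 − 2(q_Z + q_Y)) − 57q_Z − q_Z².
∂π/∂q_Z = 158 − 6q_Z − 2q_Y = 0, so q_Z = 79/3 − (1/3)q_Y.
For Y: ∂π/∂q_Y = 160 − 4q_Y − 2q_Z = 0 ⇒ q_Y = 40 − 0.5q_Z.
Plugging q_Y into Z's best response: q_Z = 79/3 − (1/3)(40 − 0.5q_Z) ⇒ (5/6)q_Z = 13, so q_Z = 15.6.
Then q_Y = 40 − 0.5·15.6 = 32.2.
Price P = 215 − 2·47.8 = 119.4.
Z's profit: (119.4 − 57)·15.6 − (15.6)² = 730.08.

730.08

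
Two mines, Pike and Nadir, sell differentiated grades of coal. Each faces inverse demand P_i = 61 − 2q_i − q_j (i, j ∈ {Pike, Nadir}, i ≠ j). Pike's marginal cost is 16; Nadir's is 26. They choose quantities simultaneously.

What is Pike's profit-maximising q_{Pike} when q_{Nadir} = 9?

Mine Pike's profit: π = q_{Pike}(61 − 2q_{Pike} − q_{Nadir}) − 16q_{Pike}.
∂π/∂q_{Pike} = 45 − 4q_{Pike} − q_{Nadir} = 0 ⇒ q_{Pike} = 11.25 − 0.25q_{Nadir}.
At q_{Nadir} = 9: q_{Pike} = 11.25 − 0.25·9 = 9.

9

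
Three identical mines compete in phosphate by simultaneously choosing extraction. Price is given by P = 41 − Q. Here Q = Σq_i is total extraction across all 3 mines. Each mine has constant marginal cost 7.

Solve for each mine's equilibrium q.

8.5

A representative mine's profit is π_i = q_i(41 − Q) − 7q_i, with Q = q_i + Σ_{j≠i} q_j.
First-order condition: 34 − 2q_i − Σ_{j≠i} q_j = 0.
Imposing symmetry (q_j = q for all j) turns Σ_{j≠i} q_j into 2q, so 34 = 4q and q = 8.5.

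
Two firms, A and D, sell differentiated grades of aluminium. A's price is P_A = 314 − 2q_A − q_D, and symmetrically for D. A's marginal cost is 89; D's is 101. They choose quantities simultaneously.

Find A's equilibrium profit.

4195.28

Firm A's profit: π = q_A(314 − 2q_A − q_D) − 89q_A.
∂π/∂q_A = 225 − 4q_A − q_D = 0 ⇒ q_A = 56.25 − 0.25q_D.
Similarly q_D = 53.25 − 0.25q_A.
Solving the two reaction functions simultaneously: (1 − (−0.25)(−0.25))q_A = 56.25 − 0.25·53.25, so 0.9375q_A = 42.9375 and q_A = 45.8.
Then q_D = 53.25 − 0.25·45.8 = 41.8.
P_A = 314 − 2·45.8 − 41.8 = 180.6.
Profit = (180.6 − 89)·45.8 = 4195.28.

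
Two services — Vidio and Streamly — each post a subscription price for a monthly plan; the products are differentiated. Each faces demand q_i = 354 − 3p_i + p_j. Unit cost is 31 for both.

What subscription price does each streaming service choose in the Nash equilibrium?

Vidio's profit: π = (p_{Vidio} − 31)(354 − 3p_{Vidio} + p_{Streamly}).
∂π/∂p_{Vidio} = 447 − 6p_{Vidio} + p_{Streamly} = 0 ⇒ p_{Vidio} = 74.5 + (1/6)p_{Streamly}.
By symmetry p_{Streamly} = p_{Vidio}; substituting into the reaction function, (5/6)p_{Vidio} = 74.5 and p_{Vidio} = 89.4.

89.4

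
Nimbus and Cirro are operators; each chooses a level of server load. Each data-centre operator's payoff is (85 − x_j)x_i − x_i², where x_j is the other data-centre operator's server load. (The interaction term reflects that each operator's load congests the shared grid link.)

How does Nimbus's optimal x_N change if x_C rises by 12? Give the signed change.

Nimbus's payoff is (85 − x_C)x_N − x_N².
∂π/∂x_N = 85 − x_C − 2x_N = 0, so x_N = 42.5 − 0.5x_C.
The reaction-function slope is −0.5, so a 12-unit rise in x_C moves x_N by −0.5 × 12 = −6. Nimbus's best response falls — the actions are strategic substitutes.

-6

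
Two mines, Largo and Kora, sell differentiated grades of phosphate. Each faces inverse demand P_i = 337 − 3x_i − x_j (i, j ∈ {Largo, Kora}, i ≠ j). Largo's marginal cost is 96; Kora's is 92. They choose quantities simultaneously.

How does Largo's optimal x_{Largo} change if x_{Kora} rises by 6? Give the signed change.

Mine Largo's profit: π = x_{Largo}(337 − 3x_{Largo} − x_{Kora}) − 96x_{Largo}.
∂π/∂x_{Largo} = 241 − 6x_{Largo} − x_{Kora} = 0 ⇒ x_{Largo} = 241/6 − (1/6)x_{Kora}.
The reaction-function slope is −1/6, so a 6-unit rise in x_{Kora} moves x_{Largo} by −1/6 × 6 = −1. Largo's best response falls — the actions are strategic substitutes.

-1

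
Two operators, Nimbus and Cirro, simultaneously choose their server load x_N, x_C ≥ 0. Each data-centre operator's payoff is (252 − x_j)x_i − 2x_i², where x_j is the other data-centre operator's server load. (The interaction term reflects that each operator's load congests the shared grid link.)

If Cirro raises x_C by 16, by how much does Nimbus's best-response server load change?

Nimbus's payoff is (252 − x_C)x_N − 2x_N².
∂π/∂x_N = 252 − x_C − 4x_N = 0, so x_N = 63 − 0.25x_C.
The reaction-function slope is −0.25, so a 16-unit rise in x_C moves x_N by −0.25 × 16 = −4. Nimbus's best response falls — the actions are strategic substitutes.

-4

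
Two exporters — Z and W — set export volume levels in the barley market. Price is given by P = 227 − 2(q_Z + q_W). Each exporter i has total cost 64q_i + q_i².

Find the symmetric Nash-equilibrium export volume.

Exporter Z's profit: π = q_Z(227 − 2(q_Z + q_W)) − 64q_Z − q_Z².
∂π/∂q_Z = 163 − 6q_Z − 2q_W = 0, so q_Z = 163/6 − (1/3)q_W.
By symmetry q_W = q_Z; substituting into the reaction function, (4/3)q_Z = 163/6 and q_Z = 20.375.

20.375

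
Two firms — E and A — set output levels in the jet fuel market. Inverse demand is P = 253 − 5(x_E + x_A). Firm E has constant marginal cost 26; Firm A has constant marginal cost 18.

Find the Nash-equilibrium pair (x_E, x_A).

14.6, 16.2

Firm E's profit: π = x_E(253 − 5(x_E + x_A)) − 26x_E.
∂π/∂x_E = 227 − 10x_E − 5x_A = 0, so x_E = 22.7 − 0.5x_A.
By the same steps for A: x_A = 23.5 − 0.5x_E.
Plugging x_A into E's best response: x_E = 22.7 − 0.5(23.5 − 0.5x_E) ⇒ 0.75x_E = 10.95, so x_E = 14.6.
Then x_A = 23.5 − 0.5·14.6 = 16.2.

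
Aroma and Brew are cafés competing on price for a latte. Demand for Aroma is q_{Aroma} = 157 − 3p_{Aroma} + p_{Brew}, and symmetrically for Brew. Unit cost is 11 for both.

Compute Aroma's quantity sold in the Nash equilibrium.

Aroma's profit: π = (p_{Aroma} − 11)(157 − 3p_{Aroma} + p_{Brew}).
∂π/∂p_{Aroma} = 190 − 6p_{Aroma} + p_{Brew} = 0 ⇒ p_{Aroma} = 95/3 + (1/6)p_{Brew}.
Setting p_{Aroma} = p_{Brew} in the reaction function: p_{Aroma} = 95/3 + (1/6)p_{Aroma}, so p_{Aroma} = (95/3) / (5/6) = 38.
q_{Aroma} = 157 − 3·38 + 38 = 81.

81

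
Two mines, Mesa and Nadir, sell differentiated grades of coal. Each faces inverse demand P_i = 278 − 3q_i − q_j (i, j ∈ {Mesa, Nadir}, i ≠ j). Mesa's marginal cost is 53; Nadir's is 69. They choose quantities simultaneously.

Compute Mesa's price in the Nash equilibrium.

Mine Mesa's profit: π = q_{Mesa}(278 − 3q_{Mesa} − q_{Nadir}) − 53q_{Mesa}.
∂π/∂q_{Mesa} = 225 − 6q_{Mesa} − q_{Nadir} = 0 ⇒ q_{Mesa} = 37.5 − (1/6)q_{Nadir}.
Similarly q_{Nadir} = 209/6 − (1/6)q_{Mesa}.
Substituting the second reaction function into the first: q_{Mesa} = 37.5 − (1/6)(209/6 − (1/6)q_{Mesa}), which gives (35/36)q_{Mesa} = 1141/36 ⇒ q_{Mesa} = 32.6.
Then q_{Nadir} = 209/6 − (1/6)·32.6 = 29.4.
P_{Mesa} = 278 − 3·32.6 − 29.4 = 150.8.

150.8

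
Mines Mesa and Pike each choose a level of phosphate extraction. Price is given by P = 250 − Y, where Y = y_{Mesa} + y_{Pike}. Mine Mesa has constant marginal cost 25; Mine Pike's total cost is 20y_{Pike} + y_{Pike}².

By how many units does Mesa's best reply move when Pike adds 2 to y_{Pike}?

-1

Mine Mesa's profit: π = y_{Mesa}(250 − (y_{Mesa} + y_{Pike})) − 25y_{Mesa}.
∂π/∂y_{Mesa} = 225 − 2y_{Mesa} − y_{Pike} = 0, so y_{Mesa} = 112.5 − 0.5y_{Pike}.
The reaction-function slope is −0.5, so a 2-unit rise in y_{Pike} moves y_{Mesa} by −0.5 × 2 = −1. Mesa's best response falls — the actions are strategic substitutes.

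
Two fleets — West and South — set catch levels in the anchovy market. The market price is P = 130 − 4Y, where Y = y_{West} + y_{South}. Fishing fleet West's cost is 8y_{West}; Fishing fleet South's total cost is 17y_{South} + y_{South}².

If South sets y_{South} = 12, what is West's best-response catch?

Fishing fleet West's profit: π = y_{West}(130 − 4(y_{West} + y_{South})) − 8y_{West}.
∂π/∂y_{West} = 122 − 8y_{West} − 4y_{South} = 0, so y_{West} = 15.25 − 0.5y_{South}.
At y_{South} = 12: y_{West} = 15.25 − 0.5·12 = 9.25.

9.25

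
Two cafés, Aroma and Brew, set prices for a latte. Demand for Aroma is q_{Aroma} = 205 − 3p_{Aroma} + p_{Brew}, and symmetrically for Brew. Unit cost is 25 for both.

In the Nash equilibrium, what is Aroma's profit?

2883

Aroma's profit: π = (p_{Aroma} − 25)(205 − 3p_{Aroma} + p_{Brew}).
∂π/∂p_{Aroma} = 280 − 6p_{Aroma} + p_{Brew} = 0 ⇒ p_{Aroma} = 140/3 + (1/6)p_{Brew}.
Setting p_{Aroma} = p_{Brew} in the reaction function: p_{Aroma} = 140/3 + (1/6)p_{Aroma}, so p_{Aroma} = (140/3) / (5/6) = 56.
q_{Aroma} = 205 − 3·56 + 56 = 93.
Profit = (56 − 25)·93 = 2883.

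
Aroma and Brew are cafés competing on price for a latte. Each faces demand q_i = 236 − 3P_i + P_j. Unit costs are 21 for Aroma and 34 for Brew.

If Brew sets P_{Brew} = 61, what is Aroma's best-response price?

60

Aroma's profit: π = (P_{Aroma} − 21)(236 − 3P_{Aroma} + P_{Brew}).
∂π/∂P_{Aroma} = 299 − 6P_{Aroma} + P_{Brew} = 0 ⇒ P_{Aroma} = 299/6 + (1/6)P_{Brew}.
At P_{Brew} = 61: P_{Aroma} = 299/6 + (1/6)·61 = 60.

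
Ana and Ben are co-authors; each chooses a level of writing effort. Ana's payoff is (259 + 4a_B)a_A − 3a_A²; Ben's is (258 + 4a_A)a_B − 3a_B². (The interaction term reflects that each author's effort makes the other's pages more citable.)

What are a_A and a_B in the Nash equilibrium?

129.3, 129.2

Expanding Ana's payoff: 259a_A + 4a_Ba_A − 3a_A².
∂π/∂a_A = 259 + 4a_B − 6a_A = 0, so a_A = 259/6 + (2/3)a_B.
Likewise for Ben: a_B = 43 + (2/3)a_A.
Solving the two reaction functions simultaneously: (1 − (2/3)(2/3))a_A = 259/6 + (2/3)·43, so (5/9)a_A = 431/6 and a_A = 129.3.
Then a_B = 43 + (2/3)·129.3 = 129.2.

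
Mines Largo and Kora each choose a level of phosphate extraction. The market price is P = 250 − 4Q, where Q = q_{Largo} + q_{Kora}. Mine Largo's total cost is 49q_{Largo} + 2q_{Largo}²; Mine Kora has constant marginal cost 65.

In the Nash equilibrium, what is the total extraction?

Mine Largo's profit: π = q_{Largo}(250 − 4(q_{Largo} + q_{Kora})) − 49q_{Largo} − 2q_{Largo}².
∂π/∂q_{Largo} = 201 − 12q_{Largo} − 4q_{Kora} = 0, so q_{Largo} = 16.75 − (1/3)q_{Kora}.
For Kora: ∂π/∂q_{Kora} = 185 − 8q_{Kora} − 4q_{Largo} = 0 ⇒ q_{Kora} = 23.125 − 0.5q_{Largo}.
Substituting the second reaction function into the first: q_{Largo} = 16.75 − (1/3)(23.125 − 0.5q_{Largo}), which gives (5/6)q_{Largo} = 217/24 ⇒ q_{Largo} = 10.85.
Then q_{Kora} = 23.125 − 0.5·10.85 = 17.7.
Total extraction: 10.85 + 17.7 = 28.55.

28.55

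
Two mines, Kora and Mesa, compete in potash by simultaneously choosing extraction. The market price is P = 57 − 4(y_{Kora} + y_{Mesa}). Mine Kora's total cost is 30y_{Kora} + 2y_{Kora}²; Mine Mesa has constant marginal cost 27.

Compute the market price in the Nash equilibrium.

Mine Kora's profit: π = y_{Kora}(57 − 4(y_{Kora} + y_{Mesa})) − 30y_{Kora} − 2y_{Kora}².
∂π/∂y_{Kora} = 27 − 12y_{Kora} − 4y_{Mesa} = 0, so y_{Kora} = 2.25 − (1/3)y_{Mesa}.
For Mesa: ∂π/∂y_{Mesa} = 30 − 8y_{Mesa} − 4y_{Kora} = 0 ⇒ y_{Mesa} = 3.75 − 0.5y_{Kora}.
Solving the two reaction functions simultaneously: (1 − (−1/3)(−0.5))y_{Kora} = 2.25 − (1/3)·3.75, so (5/6)y_{Kora} = 1 and y_{Kora} = 1.2.
Then y_{Mesa} = 3.75 − 0.5·1.2 = 3.15.
Equilibrium price: P = 57 − 4·4.35 = 39.6.

39.6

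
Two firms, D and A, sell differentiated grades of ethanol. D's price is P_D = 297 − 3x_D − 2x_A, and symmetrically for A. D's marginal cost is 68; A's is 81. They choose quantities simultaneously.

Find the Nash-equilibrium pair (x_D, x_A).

29.4375, 26.1875

Firm D's profit: π = x_D(297 − 3x_D − 2x_A) − 68x_D.
∂π/∂x_D = 229 − 6x_D − 2x_A = 0 ⇒ x_D = 229/6 − (1/3)x_A.
Similarly x_A = 36 − (1/3)x_D.
Solving the two reaction functions simultaneously: (1 − (−1/3)(−1/3))x_D = 229/6 − (1/3)·36, so (8/9)x_D = 157/6 and x_D = 29.4375.
Then x_A = 36 − (1/3)·29.4375 = 26.1875.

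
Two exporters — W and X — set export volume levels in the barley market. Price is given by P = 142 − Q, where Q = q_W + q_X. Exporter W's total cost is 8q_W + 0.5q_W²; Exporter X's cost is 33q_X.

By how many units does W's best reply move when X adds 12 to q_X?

Exporter W's profit: π = q_W(142 − (q_W + q_X)) − 8q_W − 0.5q_W².
∂π/∂q_W = 134 − 3q_W − q_X = 0, so q_W = 134/3 − (1/3)q_X.
The reaction-function slope is −1/3, so a 12-unit rise in q_X moves q_W by −1/3 × 12 = −4. W's best response falls — the actions are strategic substitutes.

-4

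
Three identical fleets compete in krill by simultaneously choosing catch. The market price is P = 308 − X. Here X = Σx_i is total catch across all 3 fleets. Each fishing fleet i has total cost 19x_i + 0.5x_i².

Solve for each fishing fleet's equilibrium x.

57.8

A representative fishing fleet's profit is π_i = x_i(308 − X) − 19x_i − 0.5x_i², with X = x_i + Σ_{j≠i} x_j.
First-order condition: 289 − 3x_i − Σ_{j≠i} x_j = 0.
Imposing symmetry (x_j = x for all j) turns Σ_{j≠i} x_j into 2x, so 289 = 5x and x = 57.8.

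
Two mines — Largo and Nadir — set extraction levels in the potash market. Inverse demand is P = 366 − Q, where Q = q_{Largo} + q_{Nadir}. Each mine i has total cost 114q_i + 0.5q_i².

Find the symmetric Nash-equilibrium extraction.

63

Mine Largo's profit: π = q_{Largo}(366 − (q_{Largo} + q_{Nadir})) − 114q_{Largo} − 0.5q_{Largo}².
∂π/∂q_{Largo} = 252 − 3q_{Largo} − q_{Nadir} = 0, so q_{Largo} = 84 − (1/3)q_{Nadir}.
By symmetry q_{Nadir} = q_{Largo}; substituting into the reaction function, (4/3)q_{Largo} = 84 and q_{Largo} = 63.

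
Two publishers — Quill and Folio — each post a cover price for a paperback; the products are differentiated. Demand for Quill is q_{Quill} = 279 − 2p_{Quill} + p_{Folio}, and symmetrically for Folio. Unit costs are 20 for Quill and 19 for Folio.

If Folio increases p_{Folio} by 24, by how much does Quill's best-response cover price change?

Quill's profit: π = (p_{Quill} − 20)(279 − 2p_{Quill} + p_{Folio}).
∂π/∂p_{Quill} = 319 − 4p_{Quill} + p_{Folio} = 0 ⇒ p_{Quill} = 79.75 + 0.25p_{Folio}.
The reaction-function slope is 0.25, so a 24-unit rise in p_{Folio} moves p_{Quill} by 0.25 × 24 = 6. Quill's best response rises — the actions are strategic complements.

6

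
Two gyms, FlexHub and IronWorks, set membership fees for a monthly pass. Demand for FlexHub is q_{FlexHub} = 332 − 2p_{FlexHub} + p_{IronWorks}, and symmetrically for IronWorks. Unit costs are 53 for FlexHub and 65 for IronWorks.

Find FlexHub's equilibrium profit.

17898.32

FlexHub's profit: π = (p_{FlexHub} − 53)(332 − 2p_{FlexHub} + p_{IronWorks}).
∂π/∂p_{FlexHub} = 438 − 4p_{FlexHub} + p_{IronWorks} = 0 ⇒ p_{FlexHub} = 109.5 + 0.25p_{IronWorks}.
Similarly p_{IronWorks} = 115.5 + 0.25p_{FlexHub}.
Plugging p_{IronWorks} into FlexHub's best response: p_{FlexHub} = 109.5 + 0.25(115.5 + 0.25p_{FlexHub}) ⇒ 0.9375p_{FlexHub} = 138.375, so p_{FlexHub} = 147.6.
Then p_{IronWorks} = 115.5 + 0.25·147.6 = 152.4.
q_{FlexHub} = 332 − 2·147.6 + 152.4 = 189.2.
Profit = (147.6 − 53)·189.2 = 17898.32.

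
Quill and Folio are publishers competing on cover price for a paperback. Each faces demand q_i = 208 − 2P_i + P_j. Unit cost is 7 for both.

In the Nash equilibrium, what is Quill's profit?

8978

Quill's profit: π = (P_{Quill} − 7)(208 − 2P_{Quill} + P_{Folio}).
∂π/∂P_{Quill} = 222 − 4P_{Quill} + P_{Folio} = 0 ⇒ P_{Quill} = 55.5 + 0.25P_{Folio}.
The game is symmetric, so in equilibrium P_{Folio} = P_{Quill}: the reaction function gives 0.75P_{Quill} = 55.5, hence P_{Quill} = 74.
q_{Quill} = 208 − 2·74 + 74 = 134.
Profit = (74 − 7)·134 = 8978.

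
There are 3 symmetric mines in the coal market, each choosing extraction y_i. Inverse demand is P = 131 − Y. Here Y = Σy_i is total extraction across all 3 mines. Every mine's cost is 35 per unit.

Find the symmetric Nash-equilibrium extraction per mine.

24

A representative mine's profit is π_i = y_i(131 − Y) − 35y_i, with Y = y_i + Σ_{j≠i} y_j.
First-order condition: 96 − 2y_i − Σ_{j≠i} y_j = 0.
In a symmetric equilibrium every mine chooses the same y, so Σ_{j≠i} y_j = 2y. The condition becomes 96 − 4y = 0, giving y = 96/4 = 24.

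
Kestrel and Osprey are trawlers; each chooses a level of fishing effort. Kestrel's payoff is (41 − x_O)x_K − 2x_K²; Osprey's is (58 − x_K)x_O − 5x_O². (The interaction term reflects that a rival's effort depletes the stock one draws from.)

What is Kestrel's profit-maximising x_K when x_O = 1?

Expanding Kestrel's payoff: 41x_K − x_Ox_K − 2x_K².
∂π/∂x_K = 41 − x_O − 4x_K = 0, so x_K = 10.25 − 0.25x_O.
At x_O = 1: x_K = 10.25 − 0.25·1 = 10.

10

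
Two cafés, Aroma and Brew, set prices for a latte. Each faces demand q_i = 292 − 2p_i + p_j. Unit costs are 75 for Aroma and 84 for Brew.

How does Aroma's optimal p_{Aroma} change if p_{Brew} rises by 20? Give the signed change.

5

Aroma's profit: π = (p_{Aroma} − 75)(292 − 2p_{Aroma} + p_{Brew}).
∂π/∂p_{Aroma} = 442 − 4p_{Aroma} + p_{Brew} = 0 ⇒ p_{Aroma} = 110.5 + 0.25p_{Brew}.
The reaction-function slope is 0.25, so a 20-unit rise in p_{Brew} moves p_{Aroma} by 0.25 × 20 = 5. Aroma's best response rises — the actions are strategic complements.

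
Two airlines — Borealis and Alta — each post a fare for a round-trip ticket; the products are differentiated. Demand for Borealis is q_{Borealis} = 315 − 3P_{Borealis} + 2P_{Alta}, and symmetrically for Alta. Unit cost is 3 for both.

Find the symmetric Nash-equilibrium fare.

Borealis's profit: π = (P_{Borealis} − 3)(315 − 3P_{Borealis} + 2P_{Alta}).
∂π/∂P_{Borealis} = 324 − 6P_{Borealis} + 2P_{Alta} = 0 ⇒ P_{Borealis} = 54 + (1/3)P_{Alta}.
Setting P_{Borealis} = P_{Alta} in the reaction function: P_{Borealis} = 54 + (1/3)P_{Borealis}, so P_{Borealis} = 54 / (2/3) = 81.

81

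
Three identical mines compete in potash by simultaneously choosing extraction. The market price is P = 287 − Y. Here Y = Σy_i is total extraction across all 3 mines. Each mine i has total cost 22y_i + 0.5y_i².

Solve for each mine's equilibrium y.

53

A representative mine's profit is π_i = y_i(287 − Y) − 22y_i − 0.5y_i², with Y = y_i + Σ_{j≠i} y_j.
First-order condition: 265 − 3y_i − Σ_{j≠i} y_j = 0.
In a symmetric equilibrium every mine chooses the same y, so Σ_{j≠i} y_j = 2y. The condition becomes 265 − 5y = 0, giving y = 265/5 = 53.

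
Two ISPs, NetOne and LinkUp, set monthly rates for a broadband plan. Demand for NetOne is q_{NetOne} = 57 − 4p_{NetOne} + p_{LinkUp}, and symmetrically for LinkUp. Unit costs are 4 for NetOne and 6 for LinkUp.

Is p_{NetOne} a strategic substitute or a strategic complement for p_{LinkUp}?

NetOne's profit: π = (p_{NetOne} − 4)(57 − 4p_{NetOne} + p_{LinkUp}).
∂π/∂p_{NetOne} = 73 − 8p_{NetOne} + p_{LinkUp} = 0 ⇒ p_{NetOne} = 9.125 + 0.125p_{LinkUp}.
The best-response slope dp_{NetOne}/dp_{LinkUp} = 0.125 > 0: the reaction function is upward-sloping, so the choices are strategic complements.

strategic complements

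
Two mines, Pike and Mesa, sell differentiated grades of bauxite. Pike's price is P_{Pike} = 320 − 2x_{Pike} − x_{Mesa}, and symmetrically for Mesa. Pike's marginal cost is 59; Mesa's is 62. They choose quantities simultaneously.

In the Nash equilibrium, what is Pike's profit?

Mine Pike's profit: π = x_{Pike}(320 − 2x_{Pike} − x_{Mesa}) − 59x_{Pike}.
∂π/∂x_{Pike} = 261 − 4x_{Pike} − x_{Mesa} = 0 ⇒ x_{Pike} = 65.25 − 0.25x_{Mesa}.
Similarly x_{Mesa} = 64.5 − 0.25x_{Pike}.
Substituting the second reaction function into the first: x_{Pike} = 65.25 − 0.25(64.5 − 0.25x_{Pike}), which gives 0.9375x_{Pike} = 49.125 ⇒ x_{Pike} = 52.4.
Then x_{Mesa} = 64.5 − 0.25·52.4 = 51.4.
P_{Pike} = 320 − 2·52.4 − 51.4 = 163.8.
Profit = (163.8 − 59)·52.4 = 5491.52.

5491.52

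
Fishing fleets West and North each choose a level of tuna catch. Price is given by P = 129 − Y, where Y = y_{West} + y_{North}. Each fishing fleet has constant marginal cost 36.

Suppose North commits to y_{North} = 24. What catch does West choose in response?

34.5

Fishing fleet West's profit: π = y_{West}(129 − (y_{West} + y_{North})) − 36y_{West}.
∂π/∂y_{West} = 93 − 2y_{West} − y_{North} = 0, so y_{West} = 46.5 − 0.5y_{North}.
At y_{North} = 24: y_{West} = 46.5 − 0.5·24 = 34.5.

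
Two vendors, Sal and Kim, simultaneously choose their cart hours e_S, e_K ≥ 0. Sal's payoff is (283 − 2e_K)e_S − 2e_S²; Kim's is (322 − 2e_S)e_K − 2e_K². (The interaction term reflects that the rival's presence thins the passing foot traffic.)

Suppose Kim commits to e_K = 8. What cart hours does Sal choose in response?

66.75

Expanding Sal's payoff: 283e_S − 2e_Ke_S − 2e_S².
∂π/∂e_S = 283 − 2e_K − 4e_S = 0, so e_S = 70.75 − 0.5e_K.
At e_K = 8: e_S = 70.75 − 0.5·8 = 66.75.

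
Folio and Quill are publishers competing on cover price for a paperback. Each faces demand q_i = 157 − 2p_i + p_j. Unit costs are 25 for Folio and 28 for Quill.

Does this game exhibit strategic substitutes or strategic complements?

strategic complements

Folio's profit: π = (p_{Folio} − 25)(157 − 2p_{Folio} + p_{Quill}).
∂π/∂p_{Folio} = 207 − 4p_{Folio} + p_{Quill} = 0 ⇒ p_{Folio} = 51.75 + 0.25p_{Quill}.
The best-response slope dp_{Folio}/dp_{Quill} = 0.25 > 0: the reaction function is upward-sloping, so the choices are strategic complements.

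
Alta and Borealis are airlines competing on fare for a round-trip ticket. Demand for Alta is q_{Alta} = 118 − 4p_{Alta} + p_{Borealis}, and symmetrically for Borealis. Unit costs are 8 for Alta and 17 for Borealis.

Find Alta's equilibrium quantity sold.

Alta's profit: π = (p_{Alta} − 8)(118 − 4p_{Alta} + p_{Borealis}).
∂π/∂p_{Alta} = 150 − 8p_{Alta} + p_{Borealis} = 0 ⇒ p_{Alta} = 18.75 + 0.125p_{Borealis}.
Similarly p_{Borealis} = 23.25 + 0.125p_{Alta}.
Plugging p_{Borealis} into Alta's best response: p_{Alta} = 18.75 + 0.125(23.25 + 0.125p_{Alta}) ⇒ (63/64)p_{Alta} = 693/32, so p_{Alta} = 22.
Then p_{Borealis} = 23.25 + 0.125·22 = 26.
q_{Alta} = 118 − 4·22 + 26 = 56.

56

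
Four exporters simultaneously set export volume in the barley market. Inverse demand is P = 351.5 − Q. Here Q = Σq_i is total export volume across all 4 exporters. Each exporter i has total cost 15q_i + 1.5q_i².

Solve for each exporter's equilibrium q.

A representative exporter's profit is π_i = q_i(351.5 − Q) − 15q_i − 1.5q_i², with Q = q_i + Σ_{j≠i} q_j.
First-order condition: 336.5 − 5q_i − Σ_{j≠i} q_j = 0.
Imposing symmetry (q_j = q for all j) turns Σ_{j≠i} q_j into 3q, so 336.5 = 8q and q = 42.0625.

42.0625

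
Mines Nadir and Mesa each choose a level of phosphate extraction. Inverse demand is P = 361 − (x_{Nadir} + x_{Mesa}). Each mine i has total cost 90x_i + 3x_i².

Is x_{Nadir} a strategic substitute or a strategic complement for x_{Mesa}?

strategic substitutes

Mine Nadir's profit: π = x_{Nadir}(361 − (x_{Nadir} + x_{Mesa})) − 90x_{Nadir} − 3x_{Nadir}².
∂π/∂x_{Nadir} = 271 − 8x_{Nadir} − x_{Mesa} = 0, so x_{Nadir} = 33.875 − 0.125x_{Mesa}.
The best-response slope dx_{Nadir}/dx_{Mesa} = −0.125 < 0: the reaction function is downward-sloping, so the choices are strategic substitutes.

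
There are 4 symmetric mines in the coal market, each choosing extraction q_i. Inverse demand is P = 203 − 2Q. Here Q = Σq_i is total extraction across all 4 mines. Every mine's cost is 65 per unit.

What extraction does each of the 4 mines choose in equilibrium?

A representative mine's profit is π_i = q_i(203 − 2Q) − 65q_i, with Q = q_i + Σ_{j≠i} q_j.
First-order condition: 138 − 4q_i − 2Σ_{j≠i} q_j = 0.
In a symmetric equilibrium every mine chooses the same q, so Σ_{j≠i} q_j = 3q. The condition becomes 138 − 10q = 0, giving q = 138/10 = 13.8.

13.8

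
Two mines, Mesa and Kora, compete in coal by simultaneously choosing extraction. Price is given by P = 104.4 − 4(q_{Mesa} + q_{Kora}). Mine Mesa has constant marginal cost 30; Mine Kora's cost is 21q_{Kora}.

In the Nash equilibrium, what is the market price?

51.8

Mine Mesa's profit: π = q_{Mesa}(104.4 − 4(q_{Mesa} + q_{Kora})) − 30q_{Mesa}.
∂π/∂q_{Mesa} = 74.4 − 8q_{Mesa} − 4q_{Kora} = 0, so q_{Mesa} = 9.3 − 0.5q_{Kora}.
By the same steps for Kora: q_{Kora} = 10.425 − 0.5q_{Mesa}.
Substituting the second reaction function into the first: q_{Mesa} = 9.3 − 0.5(10.425 − 0.5q_{Mesa}), which gives 0.75q_{Mesa} = 4.0875 ⇒ q_{Mesa} = 5.45.
Then q_{Kora} = 10.425 − 0.5·5.45 = 7.7.
Equilibrium price: P = 104.4 − 4·13.15 = 51.8.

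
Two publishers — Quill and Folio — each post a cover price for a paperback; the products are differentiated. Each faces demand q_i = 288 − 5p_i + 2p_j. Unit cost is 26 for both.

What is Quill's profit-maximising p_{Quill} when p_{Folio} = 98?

61.4

Quill's profit: π = (p_{Quill} − 26)(288 − 5p_{Quill} + 2p_{Folio}).
∂π/∂p_{Quill} = 418 − 10p_{Quill} + 2p_{Folio} = 0 ⇒ p_{Quill} = 41.8 + 0.2p_{Folio}.
At p_{Folio} = 98: p_{Quill} = 41.8 + 0.2·98 = 61.4.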